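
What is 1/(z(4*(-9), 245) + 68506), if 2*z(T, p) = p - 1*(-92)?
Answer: 2/137349 ≈ 1.4561e-5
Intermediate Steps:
z(T, p) = 46 + p/2 (z(T, p) = (p - 1*(-92))/2 = (p + 92)/2 = (92 + p)/2 = 46 + p/2)
1/(z(4*(-9), 245) + 68506) = 1/((46 + (1/2)*245) + 68506) = 1/((46 + 245/2) + 68506) = 1/(337/2 + 68506) = 1/(137349/2) = 2/137349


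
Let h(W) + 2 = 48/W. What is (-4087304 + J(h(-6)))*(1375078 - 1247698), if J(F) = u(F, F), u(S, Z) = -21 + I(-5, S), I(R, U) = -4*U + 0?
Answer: -520638363300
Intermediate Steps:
h(W) = -2 + 48/W
I(R, U) = -4*U
u(S, Z) = -21 - 4*S
J(F) = -21 - 4*F
(-4087304 + J(h(-6)))*(1375078 - 1247698) = (-4087304 + (-21 - 4*(-2 + 48/(-6))))*(1375078 - 1247698) = (-4087304 + (-21 - 4*(-2 + 48*(-⅙))))*127380 = (-4087304 + (-21 - 4*(-2 - 8)))*127380 = (-4087304 + (-21 - 4*(-10)))*127380 = (-4087304 + (-21 + 40))*127380 = (-4087304 + 19)*127380 = -4087285*127380 = -520638363300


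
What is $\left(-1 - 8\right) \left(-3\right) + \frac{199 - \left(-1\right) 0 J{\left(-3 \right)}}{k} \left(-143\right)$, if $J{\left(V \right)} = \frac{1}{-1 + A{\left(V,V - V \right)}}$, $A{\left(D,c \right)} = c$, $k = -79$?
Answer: $\frac{30590}{79} \approx 387.22$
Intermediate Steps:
$J{\left(V \right)} = -1$ ($J{\left(V \right)} = \frac{1}{-1 + \left(V - V\right)} = \frac{1}{-1 + 0} = \frac{1}{-1} = -1$)
$\left(-1 - 8\right) \left(-3\right) + \frac{199 - \left(-1\right) 0 J{\left(-3 \right)}}{k} \left(-143\right) = \left(-1 - 8\right) \left(-3\right) + \frac{199 - \left(-1\right) 0 \left(-1\right)}{-79} \left(-143\right) = \left(-9\right) \left(-3\right) + \left(199 - 0 \left(-1\right)\right) \left(- \frac{1}{79}\right) \left(-143\right) = 27 + \left(199 - 0\right) \left(- \frac{1}{79}\right) \left(-143\right) = 27 + \left(199 + 0\right) \left(- \frac{1}{79}\right) \left(-143\right) = 27 + 199 \left(- \frac{1}{79}\right) \left(-143\right) = 27 - - \frac{28457}{79} = 27 + \frac{28457}{79} = \frac{30590}{79}$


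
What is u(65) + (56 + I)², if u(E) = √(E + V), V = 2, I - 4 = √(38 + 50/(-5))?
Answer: 3628 + √67 + 240*√7 ≈ 4271.2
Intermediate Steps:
I = 4 + 2*√7 (I = 4 + √(38 + 50/(-5)) = 4 + √(38 + 50*(-⅕)) = 4 + √(38 - 10) = 4 + √28 = 4 + 2*√7 ≈ 9.2915)
u(E) = √(2 + E) (u(E) = √(E + 2) = √(2 + E))
u(65) + (56 + I)² = √(2 + 65) + (56 + (4 + 2*√7))² = √67 + (60 + 2*√7)²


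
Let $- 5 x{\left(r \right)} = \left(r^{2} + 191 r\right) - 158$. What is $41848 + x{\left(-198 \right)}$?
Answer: $\frac{208012}{5} \approx 41602.0$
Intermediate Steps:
$x{\left(r \right)} = \frac{158}{5} - \frac{191 r}{5} - \frac{r^{2}}{5}$ ($x{\left(r \right)} = - \frac{\left(r^{2} + 191 r\right) - 158}{5} = - \frac{-158 + r^{2} + 191 r}{5} = \frac{158}{5} - \frac{191 r}{5} - \frac{r^{2}}{5}$)
$41848 + x{\left(-198 \right)} = 41848 - \left(- \frac{37976}{5} + \frac{39204}{5}\right) = 41848 + \left(\frac{158}{5} + \frac{37818}{5} - \frac{39204}{5}\right) = 41848 - \frac{1228}{5} = \frac{208012}{5}$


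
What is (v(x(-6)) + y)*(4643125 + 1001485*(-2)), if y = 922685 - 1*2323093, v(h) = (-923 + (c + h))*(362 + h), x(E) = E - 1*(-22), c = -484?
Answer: -5085482401930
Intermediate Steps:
x(E) = 22 + E (x(E) = E + 22 = 22 + E)
v(h) = (-1407 + h)*(362 + h) (v(h) = (-923 + (-484 + h))*(362 + h) = (-1407 + h)*(362 + h))
y = -1400408 (y = 922685 - 2323093 = -1400408)
(v(x(-6)) + y)*(4643125 + 1001485*(-2)) = ((-509334 + (22 - 6)² - 1045*(22 - 6)) - 1400408)*(4643125 + 1001485*(-2)) = ((-509334 + 16² - 1045*16) - 1400408)*(4643125 - 2002970) = ((-509334 + 256 - 16720) - 1400408)*2640155 = (-525798 - 1400408)*2640155 = -1926206*2640155 = -5085482401930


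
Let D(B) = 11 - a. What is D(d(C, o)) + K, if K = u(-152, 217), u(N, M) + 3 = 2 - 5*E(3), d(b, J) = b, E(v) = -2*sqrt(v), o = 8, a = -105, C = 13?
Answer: 115 + 10*sqrt(3) ≈ 132.32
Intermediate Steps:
D(B) = 116 (D(B) = 11 - 1*(-105) = 11 + 105 = 116)
u(N, M) = -1 + 10*sqrt(3) (u(N, M) = -3 + (2 - (-10)*sqrt(3)) = -3 + (2 + 10*sqrt(3)) = -1 + 10*sqrt(3))
K = -1 + 10*sqrt(3) ≈ 16.320
D(d(C, o)) + K = 116 + (-1 + 10*sqrt(3)) = 115 + 10*sqrt(3)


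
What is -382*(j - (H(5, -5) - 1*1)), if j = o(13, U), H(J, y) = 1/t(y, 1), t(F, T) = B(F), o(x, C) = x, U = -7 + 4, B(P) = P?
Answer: -27122/5 ≈ -5424.4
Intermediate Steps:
U = -3
t(F, T) = F
H(J, y) = 1/y
j = 13
-382*(j - (H(5, -5) - 1*1)) = -382*(13 - (1/(-5) - 1*1)) = -382*(13 - (-⅕ - 1)) = -382*(13 - 1*(-6/5)) = -382*(13 + 6/5) = -382*71/5 = -27122/5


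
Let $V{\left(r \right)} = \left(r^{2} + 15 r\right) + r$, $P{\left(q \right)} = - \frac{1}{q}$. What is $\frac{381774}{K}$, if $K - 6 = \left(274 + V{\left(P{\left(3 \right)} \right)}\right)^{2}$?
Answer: $\frac{30923694}{5852047} \approx 5.2843$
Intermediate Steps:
$V{\left(r \right)} = r^{2} + 16 r$
$K = \frac{5852047}{81}$ ($K = 6 + \left(274 + - \frac{1}{3} \left(16 - \frac{1}{3}\right)\right)^{2} = 6 + \left(274 + \left(-1\right) \frac{1}{3} \left(16 - \frac{1}{3}\right)\right)^{2} = 6 + \left(274 - \frac{16 - \frac{1}{3}}{3}\right)^{2} = 6 + \left(274 - \frac{47}{9}\right)^{2} = 6 + \left(\frac{2419}{9}\right)^{2} = 6 + \frac{5851561}{81} = \frac{5852047}{81} \approx 72248.0$)
$\frac{381774}{K} = \frac{381774}{\frac{5852047}{81}} = 381774 \cdot \frac{81}{5852047} = \frac{30923694}{5852047}$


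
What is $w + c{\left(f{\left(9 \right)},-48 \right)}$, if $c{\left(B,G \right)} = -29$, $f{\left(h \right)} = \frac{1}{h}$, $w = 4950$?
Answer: $4921$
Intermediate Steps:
$w + c{\left(f{\left(9 \right)},-48 \right)} = 4950 - 29 = 4921$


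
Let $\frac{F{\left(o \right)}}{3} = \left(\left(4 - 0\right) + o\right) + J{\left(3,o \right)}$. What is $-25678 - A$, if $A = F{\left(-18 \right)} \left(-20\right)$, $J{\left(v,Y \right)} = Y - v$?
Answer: $-27778$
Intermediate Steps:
$F{\left(o \right)} = 3 + 6 o$ ($F{\left(o \right)} = 3 \left(\left(\left(4 - 0\right) + o\right) + \left(o - 3\right)\right) = 3 \left(\left(\left(4 + 0\right) + o\right) + \left(o - 3\right)\right) = 3 \left(\left(4 + o\right) + \left(-3 + o\right)\right) = 3 \left(1 + 2 o\right) = 3 + 6 o$)
$A = 2100$ ($A = \left(3 + 6 \left(-18\right)\right) \left(-20\right) = \left(3 - 108\right) \left(-20\right) = \left(-105\right) \left(-20\right) = 2100$)
$-25678 - A = -25678 - 2100 = -27778$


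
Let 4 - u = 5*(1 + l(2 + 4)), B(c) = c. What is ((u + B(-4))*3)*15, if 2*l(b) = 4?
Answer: -675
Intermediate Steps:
l(b) = 2 (l(b) = (½)*4 = 2)
u = -11 (u = 4 - 5*(1 + 2) = 4 - 5*3 = 4 - 1*15 = 4 - 15 = -11)
((u + B(-4))*3)*15 = ((-11 - 4)*3)*15 = -15*3*15 = -45*15 = -675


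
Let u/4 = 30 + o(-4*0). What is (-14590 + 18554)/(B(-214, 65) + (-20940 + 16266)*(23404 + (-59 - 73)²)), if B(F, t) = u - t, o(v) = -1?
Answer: -3964/190830021 ≈ -2.0772e-5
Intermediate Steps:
u = 116 (u = 4*(30 - 1) = 4*29 = 116)
B(F, t) = 116 - t
(-14590 + 18554)/(B(-214, 65) + (-20940 + 16266)*(23404 + (-59 - 73)²)) = (-14590 + 18554)/((116 - 1*65) + (-20940 + 16266)*(23404 + (-59 - 73)²)) = 3964/((116 - 65) - 4674*(23404 + (-132)²)) = 3964/(51 - 4674*(23404 + 17424)) = 3964/(51 - 4674*40828) = 3964/(51 - 190830072) = 3964/(-190830021) = 3964*(-1/190830021) = -3964/190830021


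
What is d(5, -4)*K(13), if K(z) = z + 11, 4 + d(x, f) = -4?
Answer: -192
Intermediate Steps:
d(x, f) = -8 (d(x, f) = -4 - 4 = -8)
K(z) = 11 + z
d(5, -4)*K(13) = -8*(11 + 13) = -8*24 = -192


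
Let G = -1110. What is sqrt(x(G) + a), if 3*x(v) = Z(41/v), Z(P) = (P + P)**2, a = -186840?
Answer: I*sqrt(517962513957)/1665 ≈ 432.25*I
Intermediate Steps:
Z(P) = 4*P**2 (Z(P) = (2*P)**2 = 4*P**2)
x(v) = 6724/(3*v**2) (x(v) = (4*(41/v)**2)/3 = (4*(1681/v**2))/3 = (6724/v**2)/3 = 6724/(3*v**2))
sqrt(x(G) + a) = sqrt((6724/3)/(-1110)**2 - 186840) = sqrt((6724/3)*(1/1232100) - 186840) = sqrt(1681/924075 - 186840) = sqrt(-172654171319/924075) = I*sqrt(517962513957)/1665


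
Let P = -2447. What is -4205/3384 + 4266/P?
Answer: -24725779/8280648 ≈ -2.9860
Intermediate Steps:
-4205/3384 + 4266/P = -4205/3384 + 4266/(-2447) = -4205*1/3384 + 4266*(-1/2447) = -4205/3384 - 4266/2447 = -24725779/8280648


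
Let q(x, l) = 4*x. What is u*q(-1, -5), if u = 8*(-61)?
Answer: 1952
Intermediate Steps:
u = -488
u*q(-1, -5) = -1952*(-1) = -488*(-4) = 1952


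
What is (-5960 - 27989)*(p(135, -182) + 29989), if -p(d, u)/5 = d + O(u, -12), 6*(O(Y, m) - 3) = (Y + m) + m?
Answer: -3001498988/3 ≈ -1.0005e+9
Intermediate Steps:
O(Y, m) = 3 + m/3 + Y/6 (O(Y, m) = 3 + ((Y + m) + m)/6 = 3 + (Y + 2*m)/6 = 3 + (m/3 + Y/6) = 3 + m/3 + Y/6)
p(d, u) = 5 - 5*d - 5*u/6 (p(d, u) = -5*(d + (3 + (⅓)*(-12) + u/6)) = -5*(d + (3 - 4 + u/6)) = -5*(d + (-1 + u/6)) = -5*(-1 + d + u/6) = 5 - 5*d - 5*u/6)
(-5960 - 27989)*(p(135, -182) + 29989) = (-5960 - 27989)*((5 - 5*135 - ⅚*(-182)) + 29989) = -33949*((5 - 675 + 455/3) + 29989) = -33949*(-1555/3 + 29989) = -33949*88412/3 = -3001498988/3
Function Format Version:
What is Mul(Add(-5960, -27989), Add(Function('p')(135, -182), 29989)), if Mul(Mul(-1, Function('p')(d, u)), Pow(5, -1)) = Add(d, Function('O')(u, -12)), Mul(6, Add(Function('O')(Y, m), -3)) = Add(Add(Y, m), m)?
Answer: Rational(-3001498988, 3) ≈ -1.0005e+9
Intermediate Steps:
Function('O')(Y, m) = Add(3, Mul(Rational(1, 3), m), Mul(Rational(1, 6), Y)) (Function('O')(Y, m) = Add(3, Mul(Rational(1, 6), Add(Add(Y, m), m))) = Add(3, Mul(Rational(1, 6), Add(Y, Mul(2, m)))) = Add(3, Add(Mul(Rational(1, 3), m), Mul(Rational(1, 6), Y))) = Add(3, Mul(Rational(1, 3), m), Mul(Rational(1, 6), Y)))
Function('p')(d, u) = Add(5, Mul(-5, d), Mul(Rational(-5, 6), u)) (Function('p')(d, u) = Mul(-5, Add(d, Add(3, Mul(Rational(1, 3), -12), Mul(Rational(1, 6), u)))) = Mul(-5, Add(d, Add(3, -4, Mul(Rational(1, 6), u)))) = Mul(-5, Add(d, Add(-1, Mul(Rational(1, 6), u)))) = Mul(-5, Add(-1, d, Mul(Rational(1, 6), u))) = Add(5, Mul(-5, d), Mul(Rational(-5, 6), u)))
Mul(Add(-5960, -27989), Add(Function('p')(135, -182), 29989)) = Mul(Add(-5960, -27989), Add(Add(5, Mul(-5, 135), Mul(Rational(-5, 6), -182)), 29989)) = Mul(-33949, Add(Add(5, -675, Rational(455, 3)), 29989)) = Mul(-33949, Add(Rational(-1555, 3), 29989)) = Mul(-33949, Rational(88412, 3)) = Rational(-3001498988, 3)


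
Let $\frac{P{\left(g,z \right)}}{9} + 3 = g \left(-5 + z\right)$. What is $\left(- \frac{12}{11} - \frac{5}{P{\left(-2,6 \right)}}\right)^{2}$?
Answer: $\frac{9409}{9801} \approx 0.96$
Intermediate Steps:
$P{\left(g,z \right)} = -27 + 9 g \left(-5 + z\right)$
$\left(- \frac{12}{11} - \frac{5}{P{\left(-2,6 \right)}}\right)^{2} = \left(- \frac{12}{11} - \frac{5}{-27 - -90 + 9 \left(-2\right) 6}\right)^{2} = \left(\left(-12\right) \frac{1}{11} - \frac{5}{-27 + 90 - 108}\right)^{2} = \left(- \frac{12}{11} - \frac{5}{-45}\right)^{2} = \left(- \frac{12}{11} - - \frac{1}{9}\right)^{2} = \left(- \frac{12}{11} + \frac{1}{9}\right)^{2} = \left(- \frac{97}{99}\right)^{2} = \frac{9409}{9801}$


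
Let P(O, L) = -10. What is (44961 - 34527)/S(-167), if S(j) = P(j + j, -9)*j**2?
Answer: -5217/139445 ≈ -0.037413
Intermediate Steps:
S(j) = -10*j**2
(44961 - 34527)/S(-167) = (44961 - 34527)/((-10*(-167)**2)) = 10434/((-10*27889)) = 10434/(-278890) = 10434*(-1/278890) = -5217/139445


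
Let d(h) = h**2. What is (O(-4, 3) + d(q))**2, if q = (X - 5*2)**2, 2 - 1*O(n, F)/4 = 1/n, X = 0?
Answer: 100180081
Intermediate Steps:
O(n, F) = 8 - 4/n
q = 100 (q = (0 - 5*2)**2 = (0 - 10)**2 = (-10)**2 = 100)
(O(-4, 3) + d(q))**2 = ((8 - 4/(-4)) + 100**2)**2 = ((8 - 4*(-1/4)) + 10000)**2 = ((8 + 1) + 10000)**2 = (9 + 10000)**2 = 10009**2 = 100180081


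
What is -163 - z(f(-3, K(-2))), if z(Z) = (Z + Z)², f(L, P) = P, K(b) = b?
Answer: -179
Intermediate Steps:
z(Z) = 4*Z² (z(Z) = (2*Z)² = 4*Z²)
-163 - z(f(-3, K(-2))) = -163 - 4*(-2)² = -163 - 4*4 = -163 - 1*16 = -163 - 16 = -179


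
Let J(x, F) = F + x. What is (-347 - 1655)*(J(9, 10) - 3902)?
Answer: 7773766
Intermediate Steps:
(-347 - 1655)*(J(9, 10) - 3902) = (-347 - 1655)*((10 + 9) - 3902) = -2002*(19 - 3902) = -2002*(-3883) = 7773766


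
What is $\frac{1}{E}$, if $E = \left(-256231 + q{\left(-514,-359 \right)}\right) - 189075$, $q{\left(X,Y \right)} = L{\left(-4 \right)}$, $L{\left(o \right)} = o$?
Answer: $- \frac{1}{445310} \approx -2.2456 \cdot 10^{-6}$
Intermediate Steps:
$q{\left(X,Y \right)} = -4$
$E = -445310$ ($E = \left(-256231 - 4\right) - 189075 = -256235 - 189075 = -445310$)
$\frac{1}{E} = \frac{1}{-445310} = - \frac{1}{445310}$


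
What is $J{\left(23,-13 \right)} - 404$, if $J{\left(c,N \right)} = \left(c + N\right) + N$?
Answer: $-407$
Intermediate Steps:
$J{\left(c,N \right)} = c + 2 N$ ($J{\left(c,N \right)} = \left(N + c\right) + N = c + 2 N$)
$J{\left(23,-13 \right)} - 404 = \left(23 + 2 \left(-13\right)\right) - 404 = \left(23 - 26\right) - 404 = -3 - 404 = -407$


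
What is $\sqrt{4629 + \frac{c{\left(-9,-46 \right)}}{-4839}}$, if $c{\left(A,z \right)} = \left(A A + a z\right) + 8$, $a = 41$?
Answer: $\frac{2 \sqrt{3011138722}}{1613} \approx 68.039$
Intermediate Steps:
$c{\left(A,z \right)} = 8 + A^{2} + 41 z$ ($c{\left(A,z \right)} = \left(A A + 41 z\right) + 8 = \left(A^{2} + 41 z\right) + 8 = 8 + A^{2} + 41 z$)
$\sqrt{4629 + \frac{c{\left(-9,-46 \right)}}{-4839}} = \sqrt{4629 + \frac{8 + \left(-9\right)^{2} + 41 \left(-46\right)}{-4839}} = \sqrt{4629 + \left(8 + 81 - 1886\right) \left(- \frac{1}{4839}\right)} = \sqrt{4629 - - \frac{599}{1613}} = \sqrt{4629 + \frac{599}{1613}} = \sqrt{\frac{7467176}{1613}} = \frac{2 \sqrt{3011138722}}{1613}$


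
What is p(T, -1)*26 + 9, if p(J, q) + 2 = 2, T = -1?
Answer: 9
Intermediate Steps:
p(J, q) = 0 (p(J, q) = -2 + 2 = 0)
p(T, -1)*26 + 9 = 0*26 + 9 = 0 + 9 = 9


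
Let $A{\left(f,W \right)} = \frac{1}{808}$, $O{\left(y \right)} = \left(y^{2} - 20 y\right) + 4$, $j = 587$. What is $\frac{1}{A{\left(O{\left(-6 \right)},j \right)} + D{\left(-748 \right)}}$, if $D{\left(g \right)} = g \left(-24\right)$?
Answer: $\frac{808}{14505217} \approx 5.5704 \cdot 10^{-5}$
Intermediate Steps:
$O{\left(y \right)} = 4 + y^{2} - 20 y$
$A{\left(f,W \right)} = \frac{1}{808}$
$D{\left(g \right)} = - 24 g$
$\frac{1}{A{\left(O{\left(-6 \right)},j \right)} + D{\left(-748 \right)}} = \frac{1}{\frac{1}{808} - -17952} = \frac{1}{\frac{1}{808} + 17952} = \frac{1}{\frac{14505217}{808}} = \frac{808}{14505217}$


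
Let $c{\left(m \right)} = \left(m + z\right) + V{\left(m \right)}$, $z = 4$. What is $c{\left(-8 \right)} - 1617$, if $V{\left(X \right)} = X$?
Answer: $-1629$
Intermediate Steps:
$c{\left(m \right)} = 4 + 2 m$ ($c{\left(m \right)} = \left(m + 4\right) + m = \left(4 + m\right) + m = 4 + 2 m$)
$c{\left(-8 \right)} - 1617 = \left(4 + 2 \left(-8\right)\right) - 1617 = \left(4 - 16\right) - 1617 = -12 - 1617 = -1629$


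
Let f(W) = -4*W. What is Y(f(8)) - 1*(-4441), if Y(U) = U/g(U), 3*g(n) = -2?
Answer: 4489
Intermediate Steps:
g(n) = -2/3 (g(n) = (1/3)*(-2) = -2/3)
Y(U) = -3*U/2 (Y(U) = U/(-2/3) = U*(-3/2) = -3*U/2)
Y(f(8)) - 1*(-4441) = -(-6)*8 - 1*(-4441) = -3/2*(-32) + 4441 = 48 + 4441 = 4489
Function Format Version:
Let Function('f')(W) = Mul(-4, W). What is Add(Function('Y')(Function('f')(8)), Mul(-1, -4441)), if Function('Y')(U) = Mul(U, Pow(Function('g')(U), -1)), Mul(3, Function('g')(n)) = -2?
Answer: 4489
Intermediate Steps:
Function('g')(n) = Rational(-2, 3) (Function('g')(n) = Mul(Rational(1, 3), -2) = Rational(-2, 3))
Function('Y')(U) = Mul(Rational(-3, 2), U) (Function('Y')(U) = Mul(U, Pow(Rational(-2, 3), -1)) = Mul(U, Rational(-3, 2)) = Mul(Rational(-3, 2), U))
Add(Function('Y')(Function('f')(8)), Mul(-1, -4441)) = Add(Mul(Rational(-3, 2), Mul(-4, 8)), Mul(-1, -4441)) = Add(Mul(Rational(-3, 2), -32), 4441) = Add(48, 4441) = 4489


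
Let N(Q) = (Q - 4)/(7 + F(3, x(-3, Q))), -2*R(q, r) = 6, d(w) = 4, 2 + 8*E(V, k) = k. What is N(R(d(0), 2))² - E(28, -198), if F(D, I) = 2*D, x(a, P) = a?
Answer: 4274/169 ≈ 25.290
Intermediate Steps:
E(V, k) = -¼ + k/8
R(q, r) = -3 (R(q, r) = -½*6 = -3)
N(Q) = -4/13 + Q/13 (N(Q) = (Q - 4)/(7 + 2*3) = (-4 + Q)/(7 + 6) = (-4 + Q)/13 = (-4 + Q)*(1/13) = -4/13 + Q/13)
N(R(d(0), 2))² - E(28, -198) = (-4/13 + (1/13)*(-3))² - (-¼ + (⅛)*(-198)) = (-4/13 - 3/13)² - (-¼ - 99/4) = (-7/13)² - 1*(-25) = 49/169 + 25 = 4274/169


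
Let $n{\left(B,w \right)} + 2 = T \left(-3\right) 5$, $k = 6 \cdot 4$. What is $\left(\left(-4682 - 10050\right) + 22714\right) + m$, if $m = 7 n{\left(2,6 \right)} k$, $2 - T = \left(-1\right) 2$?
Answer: $-2434$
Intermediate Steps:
$T = 4$ ($T = 2 - \left(-1\right) 2 = 2 - -2 = 2 + 2 = 4$)
$k = 24$
$n{\left(B,w \right)} = -62$ ($n{\left(B,w \right)} = -2 + 4 \left(-3\right) 5 = -2 - 60 = -62$)
$m = -10416$ ($m = 7 \left(-62\right) 24 = \left(-434\right) 24 = -10416$)
$\left(\left(-4682 - 10050\right) + 22714\right) + m = \left(\left(-4682 - 10050\right) + 22714\right) - 10416 = \left(-14732 + 22714\right) - 10416 = 7982 - 10416 = -2434$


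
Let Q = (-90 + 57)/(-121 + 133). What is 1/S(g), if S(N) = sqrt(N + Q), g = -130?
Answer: -2*I*sqrt(59)/177 ≈ -0.086793*I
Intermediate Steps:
Q = -11/4 (Q = -33/12 = -33*1/12 = -11/4 ≈ -2.7500)
S(N) = sqrt(-11/4 + N) (S(N) = sqrt(N - 11/4) = sqrt(-11/4 + N))
1/S(g) = 1/(sqrt(-11 + 4*(-130))/2) = 1/(sqrt(-11 - 520)/2) = 1/(sqrt(-531)/2) = 1/((3*I*sqrt(59))/2) = 1/(3*I*sqrt(59)/2) = -2*I*sqrt(59)/177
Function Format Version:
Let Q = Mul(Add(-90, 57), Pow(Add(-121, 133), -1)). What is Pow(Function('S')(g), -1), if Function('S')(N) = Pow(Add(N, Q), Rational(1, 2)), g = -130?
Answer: Mul(Rational(-2, 177), I, Pow(59, Rational(1, 2))) ≈ Mul(-0.086793, I)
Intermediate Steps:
Q = Rational(-11, 4) (Q = Mul(-33, Pow(12, -1)) = Mul(-33, Rational(1, 12)) = Rational(-11, 4) ≈ -2.7500)
Function('S')(N) = Pow(Add(Rational(-11, 4), N), Rational(1, 2)) (Function('S')(N) = Pow(Add(N, Rational(-11, 4)), Rational(1, 2)) = Pow(Add(Rational(-11, 4), N), Rational(1, 2)))
Pow(Function('S')(g), -1) = Pow(Mul(Rational(1, 2), Pow(Add(-11, Mul(4, -130)), Rational(1, 2))), -1) = Pow(Mul(Rational(1, 2), Pow(Add(-11, -520), Rational(1, 2))), -1) = Pow(Mul(Rational(1, 2), Pow(-531, Rational(1, 2))), -1) = Pow(Mul(Rational(1, 2), Mul(3, I, Pow(59, Rational(1, 2)))), -1) = Pow(Mul(Rational(3, 2), I, Pow(59, Rational(1, 2))), -1) = Mul(Rational(-2, 177), I, Pow(59, Rational(1, 2)))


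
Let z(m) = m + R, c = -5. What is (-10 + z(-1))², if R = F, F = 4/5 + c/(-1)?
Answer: 676/25 ≈ 27.040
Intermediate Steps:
F = 29/5 (F = 4/5 - 5/(-1) = 4*(⅕) - 5*(-1) = ⅘ + 5 = 29/5 ≈ 5.8000)
R = 29/5 ≈ 5.8000
z(m) = 29/5 + m (z(m) = m + 29/5 = 29/5 + m)
(-10 + z(-1))² = (-10 + (29/5 - 1))² = (-10 + 24/5)² = (-26/5)² = 676/25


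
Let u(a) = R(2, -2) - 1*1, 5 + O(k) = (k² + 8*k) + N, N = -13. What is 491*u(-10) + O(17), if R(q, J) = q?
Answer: 898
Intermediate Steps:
O(k) = -18 + k² + 8*k (O(k) = -5 + ((k² + 8*k) - 13) = -5 + (-13 + k² + 8*k) = -18 + k² + 8*k)
u(a) = 1 (u(a) = 2 - 1*1 = 2 - 1 = 1)
491*u(-10) + O(17) = 491*1 + (-18 + 17² + 8*17) = 491 + (-18 + 289 + 136) = 491 + 407 = 898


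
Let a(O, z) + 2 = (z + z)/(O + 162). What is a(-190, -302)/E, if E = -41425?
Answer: -137/289975 ≈ -0.00047245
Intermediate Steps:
a(O, z) = -2 + 2*z/(162 + O) (a(O, z) = -2 + (z + z)/(O + 162) = -2 + (2*z)/(162 + O) = -2 + 2*z/(162 + O))
a(-190, -302)/E = (2*(-162 - 302 - 1*(-190))/(162 - 190))/(-41425) = (2*(-162 - 302 + 190)/(-28))*(-1/41425) = (2*(-1/28)*(-274))*(-1/41425) = (137/7)*(-1/41425) = -137/289975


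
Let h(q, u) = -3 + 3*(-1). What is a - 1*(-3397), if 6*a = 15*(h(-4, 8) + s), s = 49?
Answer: 7009/2 ≈ 3504.5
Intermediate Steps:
h(q, u) = -6 (h(q, u) = -3 - 3 = -6)
a = 215/2 (a = (15*(-6 + 49))/6 = (15*43)/6 = (⅙)*645 = 215/2 ≈ 107.50)
a - 1*(-3397) = 215/2 - 1*(-3397) = 215/2 + 3397 = 7009/2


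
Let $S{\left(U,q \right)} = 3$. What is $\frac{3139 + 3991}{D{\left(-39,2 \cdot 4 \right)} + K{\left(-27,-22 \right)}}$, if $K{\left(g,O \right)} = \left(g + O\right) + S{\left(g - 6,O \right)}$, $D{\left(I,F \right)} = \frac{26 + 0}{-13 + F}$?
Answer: $- \frac{17825}{128} \approx -139.26$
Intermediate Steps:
$D{\left(I,F \right)} = \frac{26}{-13 + F}$
$K{\left(g,O \right)} = 3 + O + g$ ($K{\left(g,O \right)} = \left(g + O\right) + 3 = \left(O + g\right) + 3 = 3 + O + g$)
$\frac{3139 + 3991}{D{\left(-39,2 \cdot 4 \right)} + K{\left(-27,-22 \right)}} = \frac{3139 + 3991}{\frac{26}{-13 + 2 \cdot 4} - 46} = \frac{7130}{\frac{26}{-13 + 8} - 46} = \frac{7130}{\frac{26}{-5} - 46} = \frac{7130}{26 \left(- \frac{1}{5}\right) - 46} = \frac{7130}{- \frac{26}{5} - 46} = \frac{7130}{- \frac{256}{5}} = 7130 \left(- \frac{5}{256}\right) = - \frac{17825}{128}$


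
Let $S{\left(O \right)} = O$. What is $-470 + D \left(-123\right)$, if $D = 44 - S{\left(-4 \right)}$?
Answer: $-6374$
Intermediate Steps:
$D = 48$ ($D = 44 - -4 = 44 + 4 = 48$)
$-470 + D \left(-123\right) = -470 + 48 \left(-123\right) = -470 - 5904 = -6374$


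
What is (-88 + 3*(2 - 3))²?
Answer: 8281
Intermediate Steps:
(-88 + 3*(2 - 3))² = (-88 + 3*(-1))² = (-88 - 3)² = (-91)² = 8281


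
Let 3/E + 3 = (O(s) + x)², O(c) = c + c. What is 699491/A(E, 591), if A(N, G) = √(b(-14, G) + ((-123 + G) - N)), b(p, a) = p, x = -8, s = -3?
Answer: 699491*√16910467/87619 ≈ 32829.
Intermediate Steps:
O(c) = 2*c
E = 3/193 (E = 3/(-3 + (2*(-3) - 8)²) = 3/(-3 + (-6 - 8)²) = 3/(-3 + (-14)²) = 3/(-3 + 196) = 3/193 ≈ 0.015544)
A(N, G) = √(-137 + G - N) (A(N, G) = √(-14 + ((-123 + G) - N)) = √(-14 + (-123 + G - N)) = √(-137 + G - N))
699491/A(E, 591) = 699491/(√(-137 + 591 - 1*3/193)) = 699491/(√(-137 + 591 - 3/193)) = 699491/(√(87619/193)) = 699491/((√16910467/193)) = 699491*(√16910467/87619) = 699491*√16910467/87619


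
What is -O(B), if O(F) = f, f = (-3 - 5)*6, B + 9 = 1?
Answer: 48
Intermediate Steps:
B = -8 (B = -9 + 1 = -8)
f = -48 (f = -8*6 = -48)
O(F) = -48
-O(B) = -1*(-48) = 48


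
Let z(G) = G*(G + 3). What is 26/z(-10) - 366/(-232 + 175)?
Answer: 4517/665 ≈ 6.7925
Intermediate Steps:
z(G) = G*(3 + G)
26/z(-10) - 366/(-232 + 175) = 26/((-10*(3 - 10))) - 366/(-232 + 175) = 26/((-10*(-7))) - 366/(-57) = 26/70 - 366*(-1/57) = 26*(1/70) + 122/19 = 13/35 + 122/19 = 4517/665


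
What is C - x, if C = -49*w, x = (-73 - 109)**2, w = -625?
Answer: -2499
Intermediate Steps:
x = 33124 (x = (-182)**2 = 33124)
C = 30625 (C = -49*(-625) = 30625)
C - x = 30625 - 1*33124 = 30625 - 33124 = -2499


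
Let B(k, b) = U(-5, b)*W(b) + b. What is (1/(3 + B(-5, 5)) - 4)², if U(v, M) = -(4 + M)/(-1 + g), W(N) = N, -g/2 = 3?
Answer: 157609/10201 ≈ 15.450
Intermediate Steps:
g = -6 (g = -2*3 = -6)
U(v, M) = 4/7 + M/7 (U(v, M) = -(4 + M)/(-1 - 6) = -(4 + M)/(-7) = -(4 + M)*(-1)/7 = -(-4/7 - M/7) = 4/7 + M/7)
B(k, b) = b + b*(4/7 + b/7) (B(k, b) = (4/7 + b/7)*b + b = b*(4/7 + b/7) + b = b + b*(4/7 + b/7))
(1/(3 + B(-5, 5)) - 4)² = (1/(3 + (⅐)*5*(11 + 5)) - 4)² = (1/(3 + (⅐)*5*16) - 4)² = (1/(3 + 80/7) - 4)² = (1/(101/7) - 4)² = (7/101 - 4)² = (-397/101)² = 157609/10201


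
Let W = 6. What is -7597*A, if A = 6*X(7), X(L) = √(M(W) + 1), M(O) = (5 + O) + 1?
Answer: -45582*√13 ≈ -1.6435e+5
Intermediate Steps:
M(O) = 6 + O
X(L) = √13 (X(L) = √((6 + 6) + 1) = √(12 + 1) = √13)
A = 6*√13 ≈ 21.633
-7597*A = -45582*√13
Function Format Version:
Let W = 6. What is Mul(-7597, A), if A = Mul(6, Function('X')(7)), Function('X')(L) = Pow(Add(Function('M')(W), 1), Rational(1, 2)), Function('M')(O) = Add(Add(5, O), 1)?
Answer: Mul(-45582, Pow(13, Rational(1, 2))) ≈ -1.6435e+5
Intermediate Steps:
Function('M')(O) = Add(6, O)
Function('X')(L) = Pow(13, Rational(1, 2)) (Function('X')(L) = Pow(Add(Add(6, 6), 1), Rational(1, 2)) = Pow(Add(12, 1), Rational(1, 2)) = Pow(13, Rational(1, 2)))
A = Mul(6, Pow(13, Rational(1, 2))) ≈ 21.633
Mul(-7597, A) = Mul(-7597, Mul(6, Pow(13, Rational(1, 2)))) = Mul(-45582, Pow(13, Rational(1, 2)))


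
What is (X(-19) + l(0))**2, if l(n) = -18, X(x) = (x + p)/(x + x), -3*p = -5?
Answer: 1000000/3249 ≈ 307.79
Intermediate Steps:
p = 5/3 (p = -1/3*(-5) = 5/3 ≈ 1.6667)
X(x) = (5/3 + x)/(2*x) (X(x) = (x + 5/3)/(x + x) = (5/3 + x)/((2*x)) = (5/3 + x)*(1/(2*x)) = (5/3 + x)/(2*x))
(X(-19) + l(0))**2 = ((1/6)*(5 + 3*(-19))/(-19) - 18)**2 = ((1/6)*(-1/19)*(5 - 57) - 18)**2 = ((1/6)*(-1/19)*(-52) - 18)**2 = (26/57 - 18)**2 = (-1000/57)**2 = 1000000/3249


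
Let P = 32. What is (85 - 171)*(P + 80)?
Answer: -9632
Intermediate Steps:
(85 - 171)*(P + 80) = (85 - 171)*(32 + 80) = -86*112 = -9632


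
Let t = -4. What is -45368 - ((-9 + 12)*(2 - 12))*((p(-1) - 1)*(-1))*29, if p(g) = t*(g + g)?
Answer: -51458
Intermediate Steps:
p(g) = -8*g (p(g) = -4*(g + g) = -8*g)
-45368 - ((-9 + 12)*(2 - 12))*((p(-1) - 1)*(-1))*29 = -45368 - ((-9 + 12)*(2 - 12))*((-8*(-1) - 1)*(-1))*29 = -45368 - (3*(-10))*((8 - 1)*(-1))*29 = -45368 - (-210*(-1))*29 = -45368 - (-30*(-7))*29 = -45368 - 210*29 = -45368 - 1*6090 = -45368 - 6090 = -51458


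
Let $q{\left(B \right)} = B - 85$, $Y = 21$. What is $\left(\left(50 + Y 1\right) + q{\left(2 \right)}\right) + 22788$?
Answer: $22776$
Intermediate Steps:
$q{\left(B \right)} = -85 + B$
$\left(\left(50 + Y 1\right) + q{\left(2 \right)}\right) + 22788 = \left(\left(50 + 21 \cdot 1\right) + \left(-85 + 2\right)\right) + 22788 = \left(\left(50 + 21\right) - 83\right) + 22788 = \left(71 - 83\right) + 22788 = -12 + 22788 = 22776$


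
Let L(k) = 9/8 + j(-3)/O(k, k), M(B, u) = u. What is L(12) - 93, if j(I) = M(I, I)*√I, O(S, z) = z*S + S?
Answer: -735/8 - I*√3/52 ≈ -91.875 - 0.033309*I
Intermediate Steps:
O(S, z) = S + S*z (O(S, z) = S*z + S = S + S*z)
j(I) = I^(3/2) (j(I) = I*√I = I^(3/2))
L(k) = 9/8 - 3*I*√3/(k*(1 + k)) (L(k) = 9/8 + (-3)^(3/2)/((k*(1 + k))) = 9*(⅛) + (-3*I*√3)*(1/(k*(1 + k))) = 9/8 - 3*I*√3/(k*(1 + k)))
L(12) - 93 = (3/8)*(-8*I*√3 + 3*12*(1 + 12))/(12*(1 + 12)) - 93 = (3/8)*(1/12)*(-8*I*√3 + 3*12*13)/13 - 93 = (3/8)*(1/12)*(1/13)*(-8*I*√3 + 468) - 93 = (3/8)*(1/12)*(1/13)*(468 - 8*I*√3) - 93 = (9/8 - I*√3/52) - 93 = -735/8 - I*√3/52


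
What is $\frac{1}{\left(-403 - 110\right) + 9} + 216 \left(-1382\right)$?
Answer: $- \frac{150450049}{504} \approx -2.9851 \cdot 10^{5}$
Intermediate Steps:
$\frac{1}{\left(-403 - 110\right) + 9} + 216 \left(-1382\right) = \frac{1}{\left(-403 - 110\right) + 9} - 298512 = \frac{1}{-513 + 9} - 298512 = \frac{1}{-504} - 298512 = - \frac{1}{504} - 298512 = - \frac{150450049}{504}$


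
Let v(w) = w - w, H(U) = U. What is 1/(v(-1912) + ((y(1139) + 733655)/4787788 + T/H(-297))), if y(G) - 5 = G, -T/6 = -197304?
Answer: -157997004/629742234001 ≈ -0.00025089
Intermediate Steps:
T = 1183824 (T = -6*(-197304) = 1183824)
y(G) = 5 + G
v(w) = 0
1/(v(-1912) + ((y(1139) + 733655)/4787788 + T/H(-297))) = 1/(0 + (((5 + 1139) + 733655)/4787788 + 1183824/(-297))) = 1/(0 + ((1144 + 733655)*(1/4787788) + 1183824*(-1/297))) = 1/(0 + (734799*(1/4787788) - 131536/33)) = 1/(0 + (734799/4787788 - 131536/33)) = 1/(0 - 629742234001/157997004) = 1/(-629742234001/157997004) = -157997004/629742234001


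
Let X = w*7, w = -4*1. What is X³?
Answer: -21952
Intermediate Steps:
w = -4
X = -28 (X = -4*7 = -28)
X³ = (-28)³ = -21952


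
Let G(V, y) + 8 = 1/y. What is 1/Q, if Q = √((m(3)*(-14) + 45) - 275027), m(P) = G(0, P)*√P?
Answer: -I*√6/(2*√(412473 - 161*√3)) ≈ -0.0019076*I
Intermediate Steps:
G(V, y) = -8 + 1/y
m(P) = √P*(-8 + 1/P) (m(P) = (-8 + 1/P)*√P = √P*(-8 + 1/P))
Q = √(-274982 + 322*√3/3) (Q = √((((1 - 8*3)/√3)*(-14) + 45) - 275027) = √((((√3/3)*(1 - 24))*(-14) + 45) - 275027) = √((((√3/3)*(-23))*(-14) + 45) - 275027) = √((-23*√3/3*(-14) + 45) - 275027) = √((322*√3/3 + 45) - 275027) = √((45 + 322*√3/3) - 275027) = √(-274982 + 322*√3/3) ≈ 524.21*I)
1/Q = 1/(√(-2474838 + 966*√3)/3) = 3/√(-2474838 + 966*√3)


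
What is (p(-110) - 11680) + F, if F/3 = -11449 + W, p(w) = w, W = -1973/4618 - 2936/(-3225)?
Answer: -229033020427/4964350 ≈ -46136.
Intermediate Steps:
W = 7195523/14893050 (W = -1973*1/4618 - 2936*(-1/3225) = -1973/4618 + 2936/3225 = 7195523/14893050 ≈ 0.48315)
F = -170503333927/4964350 (F = 3*(-11449 + 7195523/14893050) = 3*(-170503333927/14893050) = -170503333927/4964350 ≈ -34346.)
(p(-110) - 11680) + F = (-110 - 11680) - 170503333927/4964350 = -11790 - 170503333927/4964350 = -229033020427/4964350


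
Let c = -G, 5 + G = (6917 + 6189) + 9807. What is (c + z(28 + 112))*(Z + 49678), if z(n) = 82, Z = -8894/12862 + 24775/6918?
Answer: -25225991764673639/22244829 ≈ -1.1340e+9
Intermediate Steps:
Z = 128563679/44489658 (Z = -8894*1/12862 + 24775*(1/6918) = -4447/6431 + 24775/6918 = 128563679/44489658 ≈ 2.8897)
G = 22908 (G = -5 + ((6917 + 6189) + 9807) = -5 + (13106 + 9807) = -5 + 22913 = 22908)
c = -22908 (c = -1*22908 = -22908)
(c + z(28 + 112))*(Z + 49678) = (-22908 + 82)*(128563679/44489658 + 49678) = -22826*2210285793803/44489658 = -25225991764673639/22244829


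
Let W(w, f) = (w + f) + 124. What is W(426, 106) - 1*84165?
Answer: -83509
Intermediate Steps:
W(w, f) = 124 + f + w (W(w, f) = (f + w) + 124 = 124 + f + w)
W(426, 106) - 1*84165 = (124 + 106 + 426) - 1*84165 = 656 - 84165 = -83509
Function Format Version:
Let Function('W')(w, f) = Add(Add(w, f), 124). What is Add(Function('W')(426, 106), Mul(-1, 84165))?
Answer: -83509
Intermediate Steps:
Function('W')(w, f) = Add(124, f, w) (Function('W')(w, f) = Add(Add(f, w), 124) = Add(124, f, w))
Add(Function('W')(426, 106), Mul(-1, 84165)) = Add(Add(124, 106, 426), Mul(-1, 84165)) = Add(656, -84165) = -83509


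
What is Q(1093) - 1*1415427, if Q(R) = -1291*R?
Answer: -2826490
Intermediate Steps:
Q(1093) - 1*1415427 = -1291*1093 - 1*1415427 = -1411063 - 1415427 = -2826490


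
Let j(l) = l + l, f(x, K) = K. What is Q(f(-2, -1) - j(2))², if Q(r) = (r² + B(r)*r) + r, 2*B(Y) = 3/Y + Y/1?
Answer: 1156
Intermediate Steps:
j(l) = 2*l
B(Y) = Y/2 + 3/(2*Y) (B(Y) = (3/Y + Y/1)/2 = (3/Y + Y*1)/2 = (3/Y + Y)/2 = (Y + 3/Y)/2 = Y/2 + 3/(2*Y))
Q(r) = 3/2 + r + 3*r²/2 (Q(r) = (r² + ((3 + r²)/(2*r))*r) + r = (r² + (3/2 + r²/2)) + r = (3/2 + 3*r²/2) + r = 3/2 + r + 3*r²/2)
Q(f(-2, -1) - j(2))² = (3/2 + (-1 - 2*2) + 3*(-1 - 2*2)²/2)² = (3/2 + (-1 - 1*4) + 3*(-1 - 1*4)²/2)² = (3/2 + (-1 - 4) + 3*(-1 - 4)²/2)² = (3/2 - 5 + (3/2)*(-5)²)² = (3/2 - 5 + (3/2)*25)² = (3/2 - 5 + 75/2)² = 34² = 1156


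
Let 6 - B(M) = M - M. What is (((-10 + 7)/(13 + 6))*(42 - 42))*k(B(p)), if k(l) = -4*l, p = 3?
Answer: 0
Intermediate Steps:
B(M) = 6 (B(M) = 6 - (M - M) = 6 - 1*0 = 6 + 0 = 6)
(((-10 + 7)/(13 + 6))*(42 - 42))*k(B(p)) = (((-10 + 7)/(13 + 6))*(42 - 42))*(-4*6) = (-3/19*0)*(-24) = (-3*1/19*0)*(-24) = -3/19*0*(-24) = 0*(-24) = 0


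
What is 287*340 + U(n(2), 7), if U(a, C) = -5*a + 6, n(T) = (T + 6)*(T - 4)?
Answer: 97666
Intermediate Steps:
n(T) = (-4 + T)*(6 + T) (n(T) = (6 + T)*(-4 + T) = (-4 + T)*(6 + T))
U(a, C) = 6 - 5*a
287*340 + U(n(2), 7) = 287*340 + (6 - 5*(-24 + 2² + 2*2)) = 97580 + (6 - 5*(-24 + 4 + 4)) = 97580 + (6 - 5*(-16)) = 97580 + (6 + 80) = 97580 + 86 = 97666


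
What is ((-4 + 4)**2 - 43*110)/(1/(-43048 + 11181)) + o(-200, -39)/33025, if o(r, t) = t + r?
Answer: 4977888302511/33025 ≈ 1.5073e+8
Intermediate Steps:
o(r, t) = r + t
((-4 + 4)**2 - 43*110)/(1/(-43048 + 11181)) + o(-200, -39)/33025 = ((-4 + 4)**2 - 43*110)/(1/(-43048 + 11181)) + (-200 - 39)/33025 = (0**2 - 4730)/(1/(-31867)) - 239*1/33025 = (0 - 4730)/(-1/31867) - 239/33025 = -4730*(-31867) - 239/33025 = 150730910 - 239/33025 = 4977888302511/33025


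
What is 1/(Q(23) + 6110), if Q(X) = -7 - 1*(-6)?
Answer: 1/6109 ≈ 0.00016369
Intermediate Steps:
Q(X) = -1 (Q(X) = -7 + 6 = -1)
1/(Q(23) + 6110) = 1/(-1 + 6110) = 1/6109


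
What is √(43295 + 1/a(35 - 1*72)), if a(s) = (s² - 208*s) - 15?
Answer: √141838749862/1810 ≈ 208.07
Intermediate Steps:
a(s) = -15 + s² - 208*s
√(43295 + 1/a(35 - 1*72)) = √(43295 + 1/(-15 + (35 - 1*72)² - 208*(35 - 1*72))) = √(43295 + 1/(-15 + (35 - 72)² - 208*(35 - 72))) = √(43295 + 1/(-15 + (-37)² - 208*(-37))) = √(43295 + 1/(-15 + 1369 + 7696)) = √(43295 + 1/9050) = √(391819751/9050) = √141838749862/1810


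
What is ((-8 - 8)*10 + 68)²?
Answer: 8464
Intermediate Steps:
((-8 - 8)*10 + 68)² = (-16*10 + 68)² = (-160 + 68)² = (-92)² = 8464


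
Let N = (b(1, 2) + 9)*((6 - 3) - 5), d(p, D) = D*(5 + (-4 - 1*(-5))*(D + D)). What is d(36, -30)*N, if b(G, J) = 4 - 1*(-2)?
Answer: -49500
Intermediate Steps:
b(G, J) = 6 (b(G, J) = 4 + 2 = 6)
d(p, D) = D*(5 + 2*D) (d(p, D) = D*(5 + (-4 + 5)*(2*D)) = D*(5 + 1*(2*D)) = D*(5 + 2*D))
N = -30 (N = (6 + 9)*((6 - 3) - 5) = 15*(3 - 5) = 15*(-2) = -30)
d(36, -30)*N = -30*(5 + 2*(-30))*(-30) = -30*(5 - 60)*(-30) = -30*(-55)*(-30) = 1650*(-30) = -49500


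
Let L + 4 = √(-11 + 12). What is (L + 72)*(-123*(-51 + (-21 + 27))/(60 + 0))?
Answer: 25461/4 ≈ 6365.3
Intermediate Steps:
L = -3 (L = -4 + √(-11 + 12) = -4 + √1 = -4 + 1 = -3)
(L + 72)*(-123*(-51 + (-21 + 27))/(60 + 0)) = (-3 + 72)*(-123*(-51 + (-21 + 27))/(60 + 0)) = 69*(-123/(60/(-51 + 6))) = 69*(-123/(60/(-45))) = 69*(-123/(60*(-1/45))) = 69*(-123/(-4/3)) = 69*(-123*(-¾)) = 69*(369/4) = 25461/4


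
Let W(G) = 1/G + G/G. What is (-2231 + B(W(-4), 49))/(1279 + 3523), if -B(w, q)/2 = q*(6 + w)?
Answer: -5785/9604 ≈ -0.60235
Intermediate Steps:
W(G) = 1 + 1/G (W(G) = 1/G + 1 = 1 + 1/G)
B(w, q) = -2*q*(6 + w)
(-2231 + B(W(-4), 49))/(1279 + 3523) = (-2231 - 2*49*(6 + (1 - 4)/(-4)))/(1279 + 3523) = (-2231 - 2*49*(6 - ¼*(-3)))/4802 = (-2231 - 2*49*(6 + ¾))*(1/4802) = (-2231 - 2*49*27/4)*(1/4802) = (-2231 - 1323/2)*(1/4802) = -5785/2*1/4802 = -5785/9604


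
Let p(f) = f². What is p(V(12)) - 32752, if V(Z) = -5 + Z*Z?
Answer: -13431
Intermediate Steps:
V(Z) = -5 + Z²
p(V(12)) - 32752 = (-5 + 12²)² - 32752 = (-5 + 144)² - 32752 = 139² - 32752 = 19321 - 32752 = -13431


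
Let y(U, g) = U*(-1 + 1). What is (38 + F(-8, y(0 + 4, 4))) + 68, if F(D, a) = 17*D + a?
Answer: -30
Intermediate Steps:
y(U, g) = 0 (y(U, g) = U*0 = 0)
F(D, a) = a + 17*D
(38 + F(-8, y(0 + 4, 4))) + 68 = (38 + (0 + 17*(-8))) + 68 = (38 + (0 - 136)) + 68 = (38 - 136) + 68 = -98 + 68 = -30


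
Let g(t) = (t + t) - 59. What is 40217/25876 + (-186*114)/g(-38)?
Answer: 61567111/388140 ≈ 158.62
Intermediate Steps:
g(t) = -59 + 2*t (g(t) = 2*t - 59 = -59 + 2*t)
40217/25876 + (-186*114)/g(-38) = 40217/25876 + (-186*114)/(-59 + 2*(-38)) = 40217*(1/25876) - 21204/(-59 - 76) = 40217/25876 - 21204/(-135) = 40217/25876 - 21204*(-1/135) = 40217/25876 + 2356/15 = 61567111/388140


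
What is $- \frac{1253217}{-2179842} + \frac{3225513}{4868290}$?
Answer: $\frac{9196171217}{7431444685} \approx 1.2375$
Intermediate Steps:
$- \frac{1253217}{-2179842} + \frac{3225513}{4868290} = \left(-1253217\right) \left(- \frac{1}{2179842}\right) + 3225513 \cdot \frac{1}{4868290} = \frac{59677}{103802} + \frac{3225513}{4868290} = \frac{9196171217}{7431444685}$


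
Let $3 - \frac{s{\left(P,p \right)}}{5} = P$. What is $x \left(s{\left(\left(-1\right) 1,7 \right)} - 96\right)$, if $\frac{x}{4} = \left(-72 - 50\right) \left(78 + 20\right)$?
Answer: $3634624$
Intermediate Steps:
$s{\left(P,p \right)} = 15 - 5 P$
$x = -47824$ ($x = 4 \left(-72 - 50\right) \left(78 + 20\right) = 4 \left(\left(-122\right) 98\right) = 4 \left(-11956\right) = -47824$)
$x \left(s{\left(\left(-1\right) 1,7 \right)} - 96\right) = - 47824 \left(\left(15 - 5 \left(\left(-1\right) 1\right)\right) - 96\right) = - 47824 \left(\left(15 - -5\right) - 96\right) = - 47824 \left(\left(15 + 5\right) - 96\right) = - 47824 \left(20 - 96\right) = \left(-47824\right) \left(-76\right) = 3634624$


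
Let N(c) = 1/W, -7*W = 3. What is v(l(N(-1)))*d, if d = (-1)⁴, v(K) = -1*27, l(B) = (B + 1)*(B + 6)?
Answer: -27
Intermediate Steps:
W = -3/7 (W = -⅐*3 = -3/7 ≈ -0.42857)
N(c) = -7/3 (N(c) = 1/(-3/7) = -7/3)
l(B) = (1 + B)*(6 + B)
v(K) = -27
d = 1
v(l(N(-1)))*d = -27*1 = -27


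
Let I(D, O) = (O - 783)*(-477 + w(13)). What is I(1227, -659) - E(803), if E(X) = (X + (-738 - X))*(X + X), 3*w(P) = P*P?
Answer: 5375488/3 ≈ 1.7918e+6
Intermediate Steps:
w(P) = P**2/3 (w(P) = (P*P)/3 = P**2/3)
I(D, O) = 329382 - 1262*O/3 (I(D, O) = (O - 783)*(-477 + (1/3)*13**2) = (-783 + O)*(-477 + (1/3)*169) = (-783 + O)*(-477 + 169/3) = (-783 + O)*(-1262/3) = 329382 - 1262*O/3)
E(X) = -1476*X
I(1227, -659) - E(803) = (329382 - 1262/3*(-659)) - (-1476)*803 = (329382 + 831658/3) - 1*(-1185228) = 1819804/3 + 1185228 = 5375488/3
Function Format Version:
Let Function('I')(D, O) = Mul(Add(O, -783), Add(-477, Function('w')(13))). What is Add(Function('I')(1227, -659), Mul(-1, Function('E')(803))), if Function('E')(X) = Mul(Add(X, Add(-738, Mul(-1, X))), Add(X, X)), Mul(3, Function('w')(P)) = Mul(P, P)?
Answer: Rational(5375488, 3) ≈ 1.7918e+6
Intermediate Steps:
Function('w')(P) = Mul(Rational(1, 3), Pow(P, 2)) (Function('w')(P) = Mul(Rational(1, 3), Mul(P, P)) = Mul(Rational(1, 3), Pow(P, 2)))
Function('I')(D, O) = Add(329382, Mul(Rational(-1262, 3), O)) (Function('I')(D, O) = Mul(Add(O, -783), Add(-477, Mul(Rational(1, 3), Pow(13, 2)))) = Mul(Add(-783, O), Add(-477, Mul(Rational(1, 3), 169))) = Mul(Add(-783, O), Add(-477, Rational(169, 3))) = Mul(Add(-783, O), Rational(-1262, 3)) = Add(329382, Mul(Rational(-1262, 3), O)))
Function('E')(X) = Mul(-1476, X) (Function('E')(X) = Mul(-738, Mul(2, X)) = Mul(-1476, X))
Add(Function('I')(1227, -659), Mul(-1, Function('E')(803))) = Add(Add(329382, Mul(Rational(-1262, 3), -659)), Mul(-1, Mul(-1476, 803))) = Add(Add(329382, Rational(831658, 3)), Mul(-1, -1185228)) = Add(Rational(1819804, 3), 1185228) = Rational(5375488, 3)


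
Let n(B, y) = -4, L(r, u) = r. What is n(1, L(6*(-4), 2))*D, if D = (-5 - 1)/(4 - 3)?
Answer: 24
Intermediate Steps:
D = -6 (D = -6/1 = -6*1 = -6)
n(1, L(6*(-4), 2))*D = -4*(-6) = 24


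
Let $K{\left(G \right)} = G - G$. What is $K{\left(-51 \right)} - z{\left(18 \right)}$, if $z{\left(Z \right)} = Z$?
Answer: $-18$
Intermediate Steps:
$K{\left(G \right)} = 0$
$K{\left(-51 \right)} - z{\left(18 \right)} = 0 - 18 = -18$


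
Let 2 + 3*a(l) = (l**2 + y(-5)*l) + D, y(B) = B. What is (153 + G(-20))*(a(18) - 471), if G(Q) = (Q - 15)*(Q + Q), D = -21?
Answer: -1866706/3 ≈ -6.2224e+5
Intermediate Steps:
G(Q) = 2*Q*(-15 + Q) (G(Q) = (-15 + Q)*(2*Q) = 2*Q*(-15 + Q))
a(l) = -23/3 - 5*l/3 + l**2/3 (a(l) = -2/3 + ((l**2 - 5*l) - 21)/3 = -2/3 + (-21 + l**2 - 5*l)/3 = -2/3 + (-7 - 5*l/3 + l**2/3) = -23/3 - 5*l/3 + l**2/3)
(153 + G(-20))*(a(18) - 471) = (153 + 2*(-20)*(-15 - 20))*((-23/3 - 5/3*18 + (1/3)*18**2) - 471) = (153 + 2*(-20)*(-35))*((-23/3 - 30 + (1/3)*324) - 471) = (153 + 1400)*((-23/3 - 30 + 108) - 471) = 1553*(211/3 - 471) = 1553*(-1202/3) = -1866706/3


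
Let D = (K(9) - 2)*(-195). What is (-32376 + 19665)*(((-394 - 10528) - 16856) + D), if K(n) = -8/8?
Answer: 345650223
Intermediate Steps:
K(n) = -1 (K(n) = -8*⅛ = -1)
D = 585 (D = (-1 - 2)*(-195) = -3*(-195) = 585)
(-32376 + 19665)*(((-394 - 10528) - 16856) + D) = (-32376 + 19665)*(((-394 - 10528) - 16856) + 585) = -12711*((-10922 - 16856) + 585) = -12711*(-27778 + 585) = -12711*(-27193) = 345650223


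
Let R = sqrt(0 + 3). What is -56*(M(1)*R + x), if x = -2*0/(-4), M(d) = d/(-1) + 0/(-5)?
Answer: 56*sqrt(3) ≈ 96.995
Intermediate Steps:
M(d) = -d (M(d) = d*(-1) + 0*(-1/5) = -d + 0 = -d)
R = sqrt(3) ≈ 1.7320
x = 0 (x = 0*(-1/4) = 0)
-56*(M(1)*R + x) = -56*((-1*1)*sqrt(3) + 0) = -56*(-sqrt(3) + 0) = -(-56)*sqrt(3) = 56*sqrt(3)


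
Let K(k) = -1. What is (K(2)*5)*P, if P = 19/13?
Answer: -95/13 ≈ -7.3077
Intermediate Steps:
P = 19/13 (P = 19*(1/13) = 19/13 ≈ 1.4615)
(K(2)*5)*P = -1*5*(19/13) = -5*19/13 = -95/13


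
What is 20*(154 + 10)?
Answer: 3280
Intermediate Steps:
20*(154 + 10) = 20*164 = 3280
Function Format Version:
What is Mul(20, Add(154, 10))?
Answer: 3280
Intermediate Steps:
Mul(20, Add(154, 10)) = Mul(20, 164) = 3280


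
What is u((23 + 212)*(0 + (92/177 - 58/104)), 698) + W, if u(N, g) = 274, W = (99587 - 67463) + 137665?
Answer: 170063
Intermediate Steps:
W = 169789 (W = 32124 + 137665 = 169789)
u((23 + 212)*(0 + (92/177 - 58/104)), 698) + W = 274 + 169789 = 170063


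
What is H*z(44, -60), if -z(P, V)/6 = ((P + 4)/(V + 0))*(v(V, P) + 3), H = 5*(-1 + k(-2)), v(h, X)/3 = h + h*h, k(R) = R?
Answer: -764856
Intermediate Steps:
v(h, X) = 3*h + 3*h² (v(h, X) = 3*(h + h*h) = 3*(h + h²) = 3*h + 3*h²)
H = -15 (H = 5*(-1 - 2) = 5*(-3) = -15)
z(P, V) = -6*(3 + 3*V*(1 + V))*(4 + P)/V (z(P, V) = -6*(P + 4)/(V + 0)*(3*V*(1 + V) + 3) = -6*(4 + P)/V*(3 + 3*V*(1 + V)) = -6*(3 + 3*V*(1 + V))*(4 + P)/V)
H*z(44, -60) = -270*(-4 - 1*44 - 4*(-60)*(1 - 60) - 1*44*(-60)*(1 - 60))/(-60) = -270*(-1)*(-4 - 44 - 4*(-60)*(-59) - 1*44*(-60)*(-59))/60 = -270*(-1)*(-4 - 44 - 14160 - 155760)/60 = -270*(-1)*(-169968)/60 = -15*254952/5 = -764856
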